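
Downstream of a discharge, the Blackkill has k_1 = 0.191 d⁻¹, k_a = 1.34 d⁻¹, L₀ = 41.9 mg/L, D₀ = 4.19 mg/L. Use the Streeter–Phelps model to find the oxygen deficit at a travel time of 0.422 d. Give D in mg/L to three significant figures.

k_1 L₀/(k_a−k_1) = 0.191×41.9/(1.34−0.191) = 8.003/1.149 = 6.965 mg/L.
e^(−k_1 t) = e^(−0.191×0.4220) = 0.9226; e^(−k_a t) = e^(−1.34×0.4220) = 0.5681.
D = 6.965 × (0.9226 − 0.5681) + 4.19 × 0.5681 = 2.469 + 2.380 = 4.849 mg/L.

D ≈ 4.85 mg/L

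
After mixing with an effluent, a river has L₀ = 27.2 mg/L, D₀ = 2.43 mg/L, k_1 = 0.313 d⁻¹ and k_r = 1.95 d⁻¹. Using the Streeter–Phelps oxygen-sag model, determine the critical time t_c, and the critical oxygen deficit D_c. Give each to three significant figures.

At the critical point dD/dt = 0, so k_1 L₀ e^(−k_1 t) = k_r D. Substituting D(t) from the Streeter–Phelps equation and solving for t gives
t_c = ln[(k_r/k_1)(1 − D₀(k_r−k_1)/(k_1 L₀))] / (k_r−k_1).
Here k_r−k_1 = 1.637 d⁻¹ and 1 − D₀(k_r−k_1)/(k_1 L₀) = 1 − 2.43×1.637/(0.313×27.2) = 0.5328, so
t_c = ln(6.230 × 0.5328) / 1.637 = 1.200 / 1.637 = 0.7329 d.
L(t_c) = L₀ e^(−k_1 t_c) = 27.2 × 0.7950 = 21.62 mg/L, and at the critical point k_r D_c = k_1 L, so D_c = (0.313/1.95) × 21.62 = 3.471 mg/L.

t_c ≈ 0.733 d; D_c ≈ 3.47 mg/L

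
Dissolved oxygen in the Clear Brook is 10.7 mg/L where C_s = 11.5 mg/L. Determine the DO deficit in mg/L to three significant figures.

D = C_s − C = 11.5 − 10.7 = 0.800 mg/L.

D ≈ 0.800 mg/L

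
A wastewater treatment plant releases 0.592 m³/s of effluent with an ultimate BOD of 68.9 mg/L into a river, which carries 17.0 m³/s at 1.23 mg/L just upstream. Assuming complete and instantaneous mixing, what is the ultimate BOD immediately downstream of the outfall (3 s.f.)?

3.51 mg/L

Flow-weighted mixing: C = (Q_r C_r + Q_w C_w)/(Q_r + Q_w)
= (17.0×1.23 + 0.592×68.9)/(17.0 + 0.592) = 61.70/17.59 = 3.507 mg/L.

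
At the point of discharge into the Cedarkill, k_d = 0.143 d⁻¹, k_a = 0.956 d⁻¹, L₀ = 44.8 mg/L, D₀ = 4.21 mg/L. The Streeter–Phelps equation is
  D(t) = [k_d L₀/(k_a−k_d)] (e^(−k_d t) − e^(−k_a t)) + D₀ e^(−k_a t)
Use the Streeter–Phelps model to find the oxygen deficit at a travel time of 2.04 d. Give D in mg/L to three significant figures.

k_d L₀/(k_a−k_d) = 0.143×44.8/(0.956−0.143) = 6.406/0.8130 = 7.880 mg/L.
e^(−k_d t) = e^(−0.143×2.040) = 0.7470; e^(−k_a t) = e^(−0.956×2.040) = 0.1422.
D = 7.880 × (0.7470 − 0.1422) + 4.21 × 0.1422 = 4.765 + 0.5988 = 5.364 mg/L.

D ≈ 5.36 mg/L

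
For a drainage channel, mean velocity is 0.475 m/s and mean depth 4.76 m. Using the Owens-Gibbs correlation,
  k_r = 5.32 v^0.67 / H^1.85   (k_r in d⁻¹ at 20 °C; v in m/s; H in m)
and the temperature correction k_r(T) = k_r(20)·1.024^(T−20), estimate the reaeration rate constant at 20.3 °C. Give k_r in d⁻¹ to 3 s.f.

k_r(20) = 5.32 × 0.475^0.67 / 4.76^1.85 = 5.32 × 0.6073 / 17.93 = 0.1802 d⁻¹.
k_r(20.3) = 0.1802 × 1.024^(20.3−20) = 0.1802 × 1.007 = 0.1815 d⁻¹.

k_r ≈ 0.181 d⁻¹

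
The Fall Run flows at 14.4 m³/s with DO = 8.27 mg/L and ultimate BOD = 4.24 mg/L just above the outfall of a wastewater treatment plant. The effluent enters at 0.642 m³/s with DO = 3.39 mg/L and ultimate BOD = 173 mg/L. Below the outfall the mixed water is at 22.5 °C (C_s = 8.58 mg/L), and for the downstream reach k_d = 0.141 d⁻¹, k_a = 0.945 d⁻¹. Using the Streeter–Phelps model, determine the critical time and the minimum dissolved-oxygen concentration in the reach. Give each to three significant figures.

t_c ≈ 1.99 d; minimum DO ≈ 7.29 mg/L

Mixed DO = (14.4×8.27 + 0.642×3.39)/(14.4+0.642) = 121.3/15.04 = 8.062 mg/L.
Mixed L₀ = (14.4×4.24 + 0.642×173)/(15.04) = 172.1/15.04 = 11.44 mg/L.
Initial deficit D₀ = C_s − DO₀ = 8.58 − 8.062 = 0.5183 mg/L.
t_c = (1/0.8040) ln[(0.945/0.141)(1 − 0.5183×0.8040/(0.141×11.44))] = 1.244 × ln(4.971) = 1.995 d.
D_c = (0.141/0.945) × 11.44 × e^(−0.141×1.995) = 0.1492 × 11.44 × 0.7548 = 1.289 mg/L.
Minimum DO = 8.58 − 1.289 = 7.291 mg/L.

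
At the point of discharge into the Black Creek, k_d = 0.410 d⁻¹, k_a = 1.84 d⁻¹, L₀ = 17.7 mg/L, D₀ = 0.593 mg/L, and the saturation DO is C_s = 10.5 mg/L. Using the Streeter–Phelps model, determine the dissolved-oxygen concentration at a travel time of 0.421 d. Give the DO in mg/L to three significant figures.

DO ≈ 8.30 mg/L

k_d L₀/(k_a−k_d) = 0.410×17.7/(1.84−0.410) = 7.257/1.430 = 5.075 mg/L.
e^(−k_d t) = e^(−0.410×0.4210) = 0.8415; e^(−k_a t) = e^(−1.84×0.4210) = 0.4609.
D = 5.075 × (0.8415 − 0.4609) + 0.593 × 0.4609 = 1.931 + 0.2733 = 2.205 mg/L.
DO = C_s − D = 10.5 − 2.205 = 8.295 mg/L.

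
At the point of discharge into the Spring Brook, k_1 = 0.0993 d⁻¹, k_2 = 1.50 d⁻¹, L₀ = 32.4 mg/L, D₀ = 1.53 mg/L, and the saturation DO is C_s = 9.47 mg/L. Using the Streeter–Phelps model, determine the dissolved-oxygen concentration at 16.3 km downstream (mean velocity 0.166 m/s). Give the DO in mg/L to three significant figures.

DO ≈ 7.56 mg/L

Travel time t = x/v = 16.3 km / (0.166 m/s) = 16300 m / 0.166 m/s = 98190 s = 1.136 d.
k_1 L₀/(k_2−k_1) = 0.0993×32.4/(1.50−0.0993) = 3.217/1.401 = 2.297 mg/L.
e^(−k_1 t) = e^(−0.0993×1.136) = 0.8933; e^(−k_2 t) = e^(−1.50×1.136) = 0.1818.
D = 2.297 × (0.8933 − 0.1818) + 1.53 × 0.1818 = 1.634 + 0.2782 = 1.912 mg/L.
DO = C_s − D = 9.47 − 1.912 = 7.558 mg/L.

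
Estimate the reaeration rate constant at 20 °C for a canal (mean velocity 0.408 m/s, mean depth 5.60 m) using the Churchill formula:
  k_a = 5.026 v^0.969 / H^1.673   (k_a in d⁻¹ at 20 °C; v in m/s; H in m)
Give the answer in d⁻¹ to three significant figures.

k_a = 5.026 × 0.408^0.969 / 5.60^1.673 = 5.026 × 0.4195 / 17.85 = 0.1181 d⁻¹.

k_a ≈ 0.118 d⁻¹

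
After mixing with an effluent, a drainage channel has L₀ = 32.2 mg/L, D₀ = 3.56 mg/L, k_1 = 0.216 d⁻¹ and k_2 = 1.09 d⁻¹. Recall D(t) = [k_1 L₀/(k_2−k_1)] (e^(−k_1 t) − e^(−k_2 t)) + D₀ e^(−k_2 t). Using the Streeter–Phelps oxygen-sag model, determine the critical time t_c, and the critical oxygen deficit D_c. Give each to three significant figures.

At the critical point dD/dt = 0, so k_1 L₀ e^(−k_1 t) = k_2 D. Substituting D(t) from the Streeter–Phelps equation and solving for t gives
t_c = ln[(k_2/k_1)(1 − D₀(k_2−k_1)/(k_1 L₀))] / (k_2−k_1).
Here k_2−k_1 = 0.8740 d⁻¹ and 1 − D₀(k_2−k_1)/(k_1 L₀) = 1 − 3.56×0.8740/(0.216×32.2) = 0.5526, so
t_c = ln(5.046 × 0.5526) / 0.8740 = 1.026 / 0.8740 = 1.173 d.
L(t_c) = L₀ e^(−k_1 t_c) = 32.2 × 0.7761 = 24.99 mg/L, and at the critical point k_2 D_c = k_1 L, so D_c = (0.216/1.09) × 24.99 = 4.952 mg/L.

t_c ≈ 1.17 d; D_c ≈ 4.95 mg/L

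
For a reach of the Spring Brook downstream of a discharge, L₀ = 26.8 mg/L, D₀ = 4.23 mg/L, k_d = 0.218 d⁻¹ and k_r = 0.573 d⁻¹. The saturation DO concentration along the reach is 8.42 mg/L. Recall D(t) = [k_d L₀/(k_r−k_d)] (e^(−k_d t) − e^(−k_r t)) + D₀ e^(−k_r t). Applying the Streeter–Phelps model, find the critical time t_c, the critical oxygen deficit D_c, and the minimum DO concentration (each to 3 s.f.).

t_c ≈ 1.89 d; D_c ≈ 6.76 mg/L; min DO ≈ 1.66 mg/L

t_c = [1/(k_r−k_d)] ln[(k_r/k_d)(1 − D₀(k_r−k_d)/(k_d L₀))]
= [1/(0.573−0.218)] ln[(0.573/0.218)(1 − 4.23×0.3550/(0.218×26.8))]
= (1/0.3550) ln[2.628 × 0.7430] = 2.817 × ln(1.953) = 2.817 × 0.6693 = 1.885 d.
L(t_c) = L₀ e^(−k_d t_c) = 26.8 × 0.6630 = 17.77 mg/L, and at the critical point k_r D_c = k_d L, so D_c = (0.218/0.573) × 17.77 = 6.760 mg/L.
Minimum DO = C_s − D_c = 8.42 − 6.760 = 1.660 mg/L.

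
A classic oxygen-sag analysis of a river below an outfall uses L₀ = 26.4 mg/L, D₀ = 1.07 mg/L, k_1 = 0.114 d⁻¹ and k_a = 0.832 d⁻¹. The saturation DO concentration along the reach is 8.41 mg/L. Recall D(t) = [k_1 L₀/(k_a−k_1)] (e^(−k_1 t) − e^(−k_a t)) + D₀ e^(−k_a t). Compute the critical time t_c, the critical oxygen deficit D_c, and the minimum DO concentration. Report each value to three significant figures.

At the critical point dD/dt = 0, so k_1 L₀ e^(−k_1 t) = k_a D. Substituting D(t) from the Streeter–Phelps equation and solving for t gives
t_c = ln[(k_a/k_1)(1 − D₀(k_a−k_1)/(k_1 L₀))] / (k_a−k_1).
Here k_a−k_1 = 0.7180 d⁻¹ and 1 − D₀(k_a−k_1)/(k_1 L₀) = 1 − 1.07×0.7180/(0.114×26.4) = 0.7447, so
t_c = ln(7.298 × 0.7447) / 0.7180 = 1.693 / 0.7180 = 2.358 d.
D_c = (k_1/k_a) L₀ e^(−k_1 t_c) = (0.114/0.832) × 26.4 × e^(−0.114×2.358) = 0.1370 × 26.4 × 0.7643 = 2.765 mg/L.
Minimum DO = C_s − D_c = 8.41 − 2.765 = 5.645 mg/L.

t_c ≈ 2.36 d; D_c ≈ 2.76 mg/L; min DO ≈ 5.65 mg/L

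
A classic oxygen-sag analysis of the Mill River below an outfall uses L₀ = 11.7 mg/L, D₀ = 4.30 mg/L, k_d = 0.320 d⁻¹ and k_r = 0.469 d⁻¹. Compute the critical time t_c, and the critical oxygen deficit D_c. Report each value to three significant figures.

t_c ≈ 1.31 d; D_c ≈ 5.26 mg/L

t_c = [1/(k_r−k_d)] ln[(k_r/k_d)(1 − D₀(k_r−k_d)/(k_d L₀))]
= [1/(0.469−0.320)] ln[(0.469/0.320)(1 − 4.30×0.1490/(0.320×11.7))]
= (1/0.1490) ln[1.466 × 0.8289] = 6.711 × ln(1.215) = 6.711 × 0.1946 = 1.306 d.
L(t_c) = L₀ e^(−k_d t_c) = 11.7 × 0.6584 = 7.703 mg/L, and at the critical point k_r D_c = k_d L, so D_c = (0.320/0.469) × 7.703 = 5.256 mg/L.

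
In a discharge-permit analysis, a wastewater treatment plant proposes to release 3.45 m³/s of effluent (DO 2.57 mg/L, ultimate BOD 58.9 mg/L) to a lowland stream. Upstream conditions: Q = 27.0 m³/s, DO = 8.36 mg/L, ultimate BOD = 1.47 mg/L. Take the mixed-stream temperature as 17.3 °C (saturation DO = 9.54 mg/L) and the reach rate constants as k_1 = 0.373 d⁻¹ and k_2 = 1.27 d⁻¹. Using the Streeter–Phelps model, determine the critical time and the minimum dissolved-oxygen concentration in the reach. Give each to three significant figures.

Mixed DO = (27.0×8.36 + 3.45×2.57)/(27.0+3.45) = 234.6/30.45 = 7.704 mg/L.
Mixed L₀ = (27.0×1.47 + 3.45×58.9)/(30.45) = 242.9/30.45 = 7.977 mg/L.
Initial deficit D₀ = C_s − DO₀ = 9.54 − 7.704 = 1.836 mg/L.
t_c = (1/0.8970) ln[(1.27/0.373)(1 − 1.836×0.8970/(0.373×7.977))] = 1.115 × ln(1.520) = 0.4669 d.
D_c = (0.373/1.27) × 7.977 × e^(−0.373×0.4669) = 0.2937 × 7.977 × 0.8402 = 1.968 mg/L.
Minimum DO = 9.54 − 1.968 = 7.572 mg/L.

t_c ≈ 0.467 d; minimum DO ≈ 7.57 mg/L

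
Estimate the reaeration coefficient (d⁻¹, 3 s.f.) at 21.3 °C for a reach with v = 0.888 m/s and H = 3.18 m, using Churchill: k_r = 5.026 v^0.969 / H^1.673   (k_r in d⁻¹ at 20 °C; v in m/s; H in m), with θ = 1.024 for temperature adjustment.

k_r(20) = 5.026 × 0.888^0.969 / 3.18^1.673 = 5.026 × 0.8913 / 6.927 = 0.6467 d⁻¹.
k_r(21.3) = 0.6467 × 1.024^(21.3−20) = 0.6467 × 1.031 = 0.6669 d⁻¹.

k_r ≈ 0.667 d⁻¹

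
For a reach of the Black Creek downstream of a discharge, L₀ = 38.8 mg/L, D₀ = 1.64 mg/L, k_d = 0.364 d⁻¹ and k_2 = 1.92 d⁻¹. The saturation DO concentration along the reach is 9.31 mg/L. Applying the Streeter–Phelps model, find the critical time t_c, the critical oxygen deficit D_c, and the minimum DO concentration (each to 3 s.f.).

t_c ≈ 0.941 d; D_c ≈ 5.22 mg/L; min DO ≈ 4.09 mg/L

At the critical point dD/dt = 0, so k_d L₀ e^(−k_d t) = k_2 D. Substituting D(t) from the Streeter–Phelps equation and solving for t gives
t_c = ln[(k_2/k_d)(1 − D₀(k_2−k_d)/(k_d L₀))] / (k_2−k_d).
Here k_2−k_d = 1.556 d⁻¹ and 1 − D₀(k_2−k_d)/(k_d L₀) = 1 − 1.64×1.556/(0.364×38.8) = 0.8193, so
t_c = ln(5.275 × 0.8193) / 1.556 = 1.464 / 1.556 = 0.9406 d.
D_c = (k_d/k_2) L₀ e^(−k_d t_c) = (0.364/1.92) × 38.8 × e^(−0.364×0.9406) = 0.1896 × 38.8 × 0.7101 = 5.223 mg/L.
Minimum DO = C_s − D_c = 9.31 − 5.223 = 4.087 mg/L.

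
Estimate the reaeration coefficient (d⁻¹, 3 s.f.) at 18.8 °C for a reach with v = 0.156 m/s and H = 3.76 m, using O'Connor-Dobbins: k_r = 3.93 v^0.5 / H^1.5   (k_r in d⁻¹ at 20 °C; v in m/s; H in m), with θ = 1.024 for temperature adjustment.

k_r ≈ 0.207 d⁻¹

k_r(20) = 3.93 × 0.156^0.5 / 3.76^1.5 = 3.93 × 0.3950 / 7.291 = 0.2129 d⁻¹.
k_r(18.8) = 0.2129 × 1.024^(18.8−20) = 0.2129 × 0.9719 = 0.2069 d⁻¹.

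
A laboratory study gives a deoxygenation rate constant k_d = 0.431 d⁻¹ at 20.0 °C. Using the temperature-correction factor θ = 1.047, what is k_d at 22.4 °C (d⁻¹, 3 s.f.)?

k_d ≈ 0.481 d⁻¹

k_d(T₂) = k_d(T₁) · θ^(T₂−T₁) = 0.431 × 1.047^(22.4−20.0)
= 0.431 × 1.047^2.40 = 0.431 × 1.117 = 0.4812 d⁻¹.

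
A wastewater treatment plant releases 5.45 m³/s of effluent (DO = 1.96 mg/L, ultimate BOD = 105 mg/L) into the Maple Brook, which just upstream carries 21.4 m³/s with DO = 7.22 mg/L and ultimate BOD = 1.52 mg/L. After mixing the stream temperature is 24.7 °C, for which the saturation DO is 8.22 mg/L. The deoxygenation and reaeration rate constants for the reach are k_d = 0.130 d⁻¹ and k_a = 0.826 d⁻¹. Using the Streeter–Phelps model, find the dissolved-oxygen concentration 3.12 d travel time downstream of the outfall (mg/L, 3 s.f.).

DO ≈ 5.58 mg/L

Mixed DO = (21.4×7.22 + 5.45×1.96)/(21.4+5.45) = 165.2/26.85 = 6.152 mg/L.
Mixed L₀ = (21.4×1.52 + 5.45×105)/(26.85) = 604.8/26.85 = 22.52 mg/L.
Initial deficit D₀ = C_s − DO₀ = 8.22 − 6.152 = 2.068 mg/L.
D(3.12) = [0.130×22.52/(0.826−0.130)](e^(−0.130×3.12) − e^(−0.826×3.12)) + 2.068 e^(−0.826×3.12)
= 4.207 × (0.6666 − 0.07599) + 2.068 × 0.07599 = 2.642 mg/L.
DO = 8.22 − 2.642 = 5.578 mg/L.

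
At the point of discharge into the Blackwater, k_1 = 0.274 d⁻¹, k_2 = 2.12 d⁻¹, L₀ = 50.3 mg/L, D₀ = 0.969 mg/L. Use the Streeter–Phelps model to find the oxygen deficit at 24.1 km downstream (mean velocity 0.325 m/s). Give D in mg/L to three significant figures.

Travel time t = x/v = 24.1 km / (0.325 m/s) = 24100 m / 0.325 m/s = 74150 s = 0.8583 d.
k_1 L₀/(k_2−k_1) = 0.274×50.3/(2.12−0.274) = 13.78/1.846 = 7.466 mg/L.
e^(−k_1 t) = e^(−0.274×0.8583) = 0.7904; e^(−k_2 t) = e^(−2.12×0.8583) = 0.1621.
D = 7.466 × (0.7904 − 0.1621) + 0.969 × 0.1621 = 4.691 + 0.1571 = 4.848 mg/L.

D ≈ 4.85 mg/L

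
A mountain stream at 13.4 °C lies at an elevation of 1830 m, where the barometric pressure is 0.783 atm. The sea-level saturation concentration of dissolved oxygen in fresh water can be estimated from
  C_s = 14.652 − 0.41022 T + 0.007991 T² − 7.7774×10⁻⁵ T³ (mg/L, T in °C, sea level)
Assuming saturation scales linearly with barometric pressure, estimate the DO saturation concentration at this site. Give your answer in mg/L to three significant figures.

At sea level: C_s = 14.652 − 0.41022×13.4 + 0.007991×13.4² − 7.7774×10⁻⁵×13.4³ = 10.40 mg/L.
Pressure correction: C_s' = 10.40 × 0.783 = 8.145 mg/L.

C_s ≈ 8.15 mg/L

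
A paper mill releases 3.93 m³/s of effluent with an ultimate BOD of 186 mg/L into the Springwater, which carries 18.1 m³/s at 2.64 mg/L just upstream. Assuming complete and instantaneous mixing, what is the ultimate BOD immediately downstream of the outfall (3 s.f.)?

35.4 mg/L

Flow-weighted mixing: C = (Q_r C_r + Q_w C_w)/(Q_r + Q_w)
= (18.1×2.64 + 3.93×186)/(18.1 + 3.93) = 778.8/22.03 = 35.35 mg/L.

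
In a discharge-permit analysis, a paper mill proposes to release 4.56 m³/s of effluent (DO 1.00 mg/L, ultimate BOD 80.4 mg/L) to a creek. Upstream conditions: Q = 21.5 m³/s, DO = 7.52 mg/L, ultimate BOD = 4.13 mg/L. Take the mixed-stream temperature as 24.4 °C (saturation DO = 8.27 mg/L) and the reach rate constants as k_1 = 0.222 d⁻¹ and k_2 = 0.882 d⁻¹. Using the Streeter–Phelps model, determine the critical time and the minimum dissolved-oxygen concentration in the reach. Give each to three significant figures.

Mixed DO = (21.5×7.52 + 4.56×1.00)/(21.5+4.56) = 166.2/26.06 = 6.379 mg/L.
Mixed L₀ = (21.5×4.13 + 4.56×80.4)/(26.06) = 455.4/26.06 = 17.48 mg/L.
Initial deficit D₀ = C_s − DO₀ = 8.27 − 6.379 = 1.891 mg/L.
t_c = (1/0.6600) ln[(0.882/0.222)(1 − 1.891×0.6600/(0.222×17.48))] = 1.515 × ln(2.695) = 1.502 d.
D_c = (0.222/0.882) × 17.48 × e^(−0.222×1.502) = 0.2517 × 17.48 × 0.7164 = 3.151 mg/L.
Minimum DO = 8.27 − 3.151 = 5.119 mg/L.

t_c ≈ 1.50 d; minimum DO ≈ 5.12 mg/L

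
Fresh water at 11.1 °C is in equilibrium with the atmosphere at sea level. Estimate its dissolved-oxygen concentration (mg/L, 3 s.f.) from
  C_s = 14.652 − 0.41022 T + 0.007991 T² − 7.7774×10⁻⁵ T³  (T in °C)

C_s = 14.652 − 0.41022×11.1 + 0.007991×11.1² − 7.7774×10⁻⁵×11.1³ = 10.98 mg/L.

C_s ≈ 11.0 mg/L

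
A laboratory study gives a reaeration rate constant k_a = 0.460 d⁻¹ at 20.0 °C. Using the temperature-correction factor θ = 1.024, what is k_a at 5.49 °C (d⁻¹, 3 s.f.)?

k_a ≈ 0.326 d⁻¹

k_a(T₂) = k_a(T₁) · θ^(T₂−T₁) = 0.460 × 1.024^(5.49−20.0)
= 0.460 × 1.024^-14.5 = 0.460 × 0.7088 = 0.3261 d⁻¹.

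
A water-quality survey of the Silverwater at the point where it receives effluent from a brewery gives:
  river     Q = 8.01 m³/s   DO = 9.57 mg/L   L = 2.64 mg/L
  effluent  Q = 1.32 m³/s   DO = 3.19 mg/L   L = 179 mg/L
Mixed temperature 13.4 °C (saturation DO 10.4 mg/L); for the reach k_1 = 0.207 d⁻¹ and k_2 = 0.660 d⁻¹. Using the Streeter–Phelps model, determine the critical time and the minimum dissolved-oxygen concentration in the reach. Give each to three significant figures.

Mixed DO = (8.01×9.57 + 1.32×3.19)/(8.01+1.32) = 80.87/9.330 = 8.667 mg/L.
Mixed L₀ = (8.01×2.64 + 1.32×179)/(9.330) = 257.4/9.330 = 27.59 mg/L.
Initial deficit D₀ = C_s − DO₀ = 10.4 − 8.667 = 1.733 mg/L.
t_c = (1/0.4530) ln[(0.660/0.207)(1 − 1.733×0.4530/(0.207×27.59))] = 2.208 × ln(2.750) = 2.233 d.
D_c = (0.207/0.660) × 27.59 × e^(−0.207×2.233) = 0.3136 × 27.59 × 0.6298 = 5.450 mg/L.
Minimum DO = 10.4 − 5.450 = 4.950 mg/L.

t_c ≈ 2.23 d; minimum DO ≈ 4.95 mg/L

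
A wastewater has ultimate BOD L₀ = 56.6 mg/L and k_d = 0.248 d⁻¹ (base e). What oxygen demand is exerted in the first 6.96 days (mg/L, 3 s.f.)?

y ≈ 46.5 mg/L

y_t = L₀(1 − e^(−k_d t)) = 56.6 × (1 − e^(−0.248×6.96))
= 56.6 × (1 − 0.1780) = 56.6 × 0.8220 = 46.53 mg/L.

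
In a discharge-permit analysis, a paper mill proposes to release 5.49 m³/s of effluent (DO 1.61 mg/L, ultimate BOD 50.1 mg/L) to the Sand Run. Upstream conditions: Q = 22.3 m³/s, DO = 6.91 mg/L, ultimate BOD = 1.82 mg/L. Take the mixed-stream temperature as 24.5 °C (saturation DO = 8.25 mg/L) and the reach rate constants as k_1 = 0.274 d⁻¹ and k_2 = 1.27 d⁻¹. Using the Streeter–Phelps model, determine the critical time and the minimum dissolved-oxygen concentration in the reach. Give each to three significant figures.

t_c ≈ 0.0903 d; minimum DO ≈ 5.86 mg/L

Mixed DO = (22.3×6.91 + 5.49×1.61)/(22.3+5.49) = 162.9/27.79 = 5.863 mg/L.
Mixed L₀ = (22.3×1.82 + 5.49×50.1)/(27.79) = 315.6/27.79 = 11.36 mg/L.
Initial deficit D₀ = C_s − DO₀ = 8.25 − 5.863 = 2.387 mg/L.
t_c = (1/0.9960) ln[(1.27/0.274)(1 − 2.387×0.9960/(0.274×11.36))] = 1.004 × ln(1.094) = 0.09025 d.
D_c = (0.274/1.27) × 11.36 × e^(−0.274×0.09025) = 0.2157 × 11.36 × 0.9756 = 2.391 mg/L.
Minimum DO = 8.25 − 2.391 = 5.859 mg/L.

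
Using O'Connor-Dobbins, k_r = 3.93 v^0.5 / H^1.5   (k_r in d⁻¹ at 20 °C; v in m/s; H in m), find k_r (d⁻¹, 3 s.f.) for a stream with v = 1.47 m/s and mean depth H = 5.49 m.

k_r ≈ 0.370 d⁻¹

k_r = 3.93 × 1.47^0.5 / 5.49^1.5 = 3.93 × 1.212 / 12.86 = 0.3704 d⁻¹.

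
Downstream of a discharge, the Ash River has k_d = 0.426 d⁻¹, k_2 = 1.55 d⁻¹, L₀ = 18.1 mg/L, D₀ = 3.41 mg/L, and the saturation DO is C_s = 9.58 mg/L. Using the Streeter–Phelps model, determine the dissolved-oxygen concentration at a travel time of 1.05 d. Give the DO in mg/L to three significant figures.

k_d L₀/(k_2−k_d) = 0.426×18.1/(1.55−0.426) = 7.711/1.124 = 6.860 mg/L.
e^(−k_d t) = e^(−0.426×1.050) = 0.6394; e^(−k_2 t) = e^(−1.55×1.050) = 0.1964.
D = 6.860 × (0.6394 − 0.1964) + 3.41 × 0.1964 = 3.038 + 0.6698 = 3.708 mg/L.
DO = C_s − D = 9.58 − 3.708 = 5.872 mg/L.

DO ≈ 5.87 mg/L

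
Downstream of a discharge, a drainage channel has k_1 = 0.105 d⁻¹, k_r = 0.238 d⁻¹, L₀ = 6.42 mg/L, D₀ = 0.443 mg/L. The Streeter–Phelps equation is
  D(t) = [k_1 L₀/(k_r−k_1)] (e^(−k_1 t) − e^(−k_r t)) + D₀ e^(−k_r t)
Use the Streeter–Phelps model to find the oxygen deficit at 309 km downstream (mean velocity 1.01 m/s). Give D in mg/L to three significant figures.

D ≈ 1.50 mg/L

Travel time t = x/v = 309 km / (1.01 m/s) = 309000 m / 1.01 m/s = 305900 s = 3.541 d.
k_1 L₀/(k_r−k_1) = 0.105×6.42/(0.238−0.105) = 0.6741/0.1330 = 5.068 mg/L.
e^(−k_1 t) = e^(−0.105×3.541) = 0.6895; e^(−k_r t) = e^(−0.238×3.541) = 0.4305.
D = 5.068 × (0.6895 − 0.4305) + 0.443 × 0.4305 = 1.313 + 0.1907 = 1.503 mg/L.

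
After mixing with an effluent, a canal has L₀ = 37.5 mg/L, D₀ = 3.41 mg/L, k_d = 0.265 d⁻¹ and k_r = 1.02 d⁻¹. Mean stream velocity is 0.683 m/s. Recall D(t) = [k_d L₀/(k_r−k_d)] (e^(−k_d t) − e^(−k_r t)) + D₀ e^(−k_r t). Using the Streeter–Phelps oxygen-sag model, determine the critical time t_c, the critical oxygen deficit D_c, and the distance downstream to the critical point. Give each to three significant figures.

t_c ≈ 1.39 d; D_c ≈ 6.74 mg/L; x_c ≈ 81.9 km

At the critical point dD/dt = 0, so k_d L₀ e^(−k_d t) = k_r D. Substituting D(t) from the Streeter–Phelps equation and solving for t gives
t_c = ln[(k_r/k_d)(1 − D₀(k_r−k_d)/(k_d L₀))] / (k_r−k_d).
Here k_r−k_d = 0.7550 d⁻¹ and 1 − D₀(k_r−k_d)/(k_d L₀) = 1 − 3.41×0.7550/(0.265×37.5) = 0.7409, so
t_c = ln(3.849 × 0.7409) / 0.7550 = 1.048 / 0.7550 = 1.388 d.
D_c = (k_d/k_r) L₀ e^(−k_d t_c) = (0.265/1.02) × 37.5 × e^(−0.265×1.388) = 0.2598 × 37.5 × 0.6922 = 6.744 mg/L.
x_c = v t_c = 0.683 m/s × 1.388 d × 86400 s/d = 81910 m ≈ 81.9 km.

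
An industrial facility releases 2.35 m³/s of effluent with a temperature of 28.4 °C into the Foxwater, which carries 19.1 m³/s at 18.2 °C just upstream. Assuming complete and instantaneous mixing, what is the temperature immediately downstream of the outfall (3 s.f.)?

Flow-weighted mixing: C = (Q_r C_r + Q_w C_w)/(Q_r + Q_w)
= (19.1×18.2 + 2.35×28.4)/(19.1 + 2.35) = 414.4/21.45 = 19.32 °C.

19.3 °C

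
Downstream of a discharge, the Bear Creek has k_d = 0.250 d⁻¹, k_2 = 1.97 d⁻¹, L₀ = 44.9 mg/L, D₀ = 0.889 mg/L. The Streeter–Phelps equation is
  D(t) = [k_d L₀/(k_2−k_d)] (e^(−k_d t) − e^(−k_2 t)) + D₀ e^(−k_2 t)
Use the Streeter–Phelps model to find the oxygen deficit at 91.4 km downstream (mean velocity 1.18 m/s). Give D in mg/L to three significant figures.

Travel time t = x/v = 91.4 km / (1.18 m/s) = 91400 m / 1.18 m/s = 77460 s = 0.8965 d.
k_d L₀/(k_2−k_d) = 0.250×44.9/(1.97−0.250) = 11.22/1.720 = 6.526 mg/L.
e^(−k_d t) = e^(−0.250×0.8965) = 0.7992; e^(−k_2 t) = e^(−1.97×0.8965) = 0.1710.
D = 6.526 × (0.7992 − 0.1710) + 0.889 × 0.1710 = 4.100 + 0.1520 = 4.252 mg/L.

D ≈ 4.25 mg/L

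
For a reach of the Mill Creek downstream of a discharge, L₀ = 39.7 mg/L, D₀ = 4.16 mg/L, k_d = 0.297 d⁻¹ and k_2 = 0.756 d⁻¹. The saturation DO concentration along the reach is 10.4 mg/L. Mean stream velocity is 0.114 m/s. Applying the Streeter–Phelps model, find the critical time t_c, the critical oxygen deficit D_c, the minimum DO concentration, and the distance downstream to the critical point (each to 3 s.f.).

t_c ≈ 1.65 d; D_c ≈ 9.55 mg/L; min DO ≈ 0.847 mg/L; x_c ≈ 16.3 km

At the critical point dD/dt = 0, so k_d L₀ e^(−k_d t) = k_2 D. Substituting D(t) from the Streeter–Phelps equation and solving for t gives
t_c = ln[(k_2/k_d)(1 − D₀(k_2−k_d)/(k_d L₀))] / (k_2−k_d).
Here k_2−k_d = 0.4590 d⁻¹ and 1 − D₀(k_2−k_d)/(k_d L₀) = 1 − 4.16×0.4590/(0.297×39.7) = 0.8381, so
t_c = ln(2.545 × 0.8381) / 0.4590 = 0.7576 / 0.4590 = 1.651 d.
L(t_c) = L₀ e^(−k_d t_c) = 39.7 × 0.6125 = 24.32 mg/L, and at the critical point k_2 D_c = k_d L, so D_c = (0.297/0.756) × 24.32 = 9.553 mg/L.
Minimum DO = C_s − D_c = 10.4 − 9.553 = 0.8475 mg/L.
x_c = v t_c = 0.114 m/s × 1.651 d × 86400 s/d = 16260 m ≈ 16.3 km.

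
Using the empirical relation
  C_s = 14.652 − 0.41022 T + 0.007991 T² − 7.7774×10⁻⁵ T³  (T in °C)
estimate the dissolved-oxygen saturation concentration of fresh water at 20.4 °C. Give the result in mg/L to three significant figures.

C_s = 14.652 − 0.41022×20.4 + 0.007991×20.4² − 7.7774×10⁻⁵×20.4³ = 8.949 mg/L.

C_s ≈ 8.95 mg/L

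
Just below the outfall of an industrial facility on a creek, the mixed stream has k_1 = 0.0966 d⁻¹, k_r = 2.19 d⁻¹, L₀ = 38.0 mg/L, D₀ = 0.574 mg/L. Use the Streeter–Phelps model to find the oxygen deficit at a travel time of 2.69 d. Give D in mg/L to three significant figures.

k_1 L₀/(k_r−k_1) = 0.0966×38.0/(2.19−0.0966) = 3.671/2.093 = 1.754 mg/L.
e^(−k_1 t) = e^(−0.0966×2.690) = 0.7712; e^(−k_r t) = e^(−2.19×2.690) = 0.002764.
D = 1.754 × (0.7712 − 0.002764) + 0.574 × 0.002764 = 1.347 + 0.001586 = 1.349 mg/L.

D ≈ 1.35 mg/L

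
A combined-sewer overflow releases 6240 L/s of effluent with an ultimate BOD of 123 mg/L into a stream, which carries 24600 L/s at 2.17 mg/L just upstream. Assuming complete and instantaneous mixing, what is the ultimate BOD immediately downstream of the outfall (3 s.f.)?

26.6 mg/L

Flow-weighted mixing: C = (Q_r C_r + Q_w C_w)/(Q_r + Q_w)
= (24600×2.17 + 6240×123)/(24600 + 6240) = 820900/30840 = 26.62 mg/L.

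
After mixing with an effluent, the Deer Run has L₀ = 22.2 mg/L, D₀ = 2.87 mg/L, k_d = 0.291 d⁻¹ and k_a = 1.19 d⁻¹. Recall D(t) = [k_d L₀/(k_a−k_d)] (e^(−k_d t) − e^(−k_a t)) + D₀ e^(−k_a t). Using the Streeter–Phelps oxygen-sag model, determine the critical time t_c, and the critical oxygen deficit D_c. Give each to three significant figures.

With k_a/k_d = 4.089 and 1 − D₀(k_a−k_d)/(k_d L₀) = 0.6006,
t_c = ln(4.089 × 0.6006) / (1.19 − 0.291) = ln(2.456) / 0.8990 = 0.8986/0.8990 = 0.9995 d.
L(t_c) = L₀ e^(−k_d t_c) = 22.2 × 0.7476 = 16.60 mg/L, and at the critical point k_a D_c = k_d L, so D_c = (0.291/1.19) × 16.60 = 4.059 mg/L.

t_c ≈ 1.00 d; D_c ≈ 4.06 mg/L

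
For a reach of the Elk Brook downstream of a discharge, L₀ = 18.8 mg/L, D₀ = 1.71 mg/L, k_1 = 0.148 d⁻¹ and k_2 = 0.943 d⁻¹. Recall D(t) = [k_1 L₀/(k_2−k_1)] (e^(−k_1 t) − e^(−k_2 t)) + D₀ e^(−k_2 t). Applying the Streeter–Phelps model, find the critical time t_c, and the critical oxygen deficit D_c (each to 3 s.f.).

At the critical point dD/dt = 0, so k_1 L₀ e^(−k_1 t) = k_2 D. Substituting D(t) from the Streeter–Phelps equation and solving for t gives
t_c = ln[(k_2/k_1)(1 − D₀(k_2−k_1)/(k_1 L₀))] / (k_2−k_1).
Here k_2−k_1 = 0.7950 d⁻¹ and 1 − D₀(k_2−k_1)/(k_1 L₀) = 1 − 1.71×0.7950/(0.148×18.8) = 0.5114, so
t_c = ln(6.372 × 0.5114) / 0.7950 = 1.181 / 0.7950 = 1.486 d.
L(t_c) = L₀ e^(−k_1 t_c) = 18.8 × 0.8026 = 15.09 mg/L, and at the critical point k_2 D_c = k_1 L, so D_c = (0.148/0.943) × 15.09 = 2.368 mg/L.

t_c ≈ 1.49 d; D_c ≈ 2.37 mg/L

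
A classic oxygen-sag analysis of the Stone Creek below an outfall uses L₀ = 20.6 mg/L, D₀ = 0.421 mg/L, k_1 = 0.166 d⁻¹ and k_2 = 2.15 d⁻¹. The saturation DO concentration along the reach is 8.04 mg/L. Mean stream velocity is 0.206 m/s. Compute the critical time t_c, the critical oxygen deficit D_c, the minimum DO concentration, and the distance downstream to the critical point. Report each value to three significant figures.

t_c ≈ 1.15 d; D_c ≈ 1.31 mg/L; min DO ≈ 6.73 mg/L; x_c ≈ 20.5 km

With k_2/k_1 = 12.95 and 1 − D₀(k_2−k_1)/(k_1 L₀) = 0.7557,
t_c = ln(12.95 × 0.7557) / (2.15 − 0.166) = ln(9.788) / 1.984 = 2.281/1.984 = 1.150 d.
L(t_c) = L₀ e^(−k_1 t_c) = 20.6 × 0.8262 = 17.02 mg/L, and at the critical point k_2 D_c = k_1 L, so D_c = (0.166/2.15) × 17.02 = 1.314 mg/L.
Minimum DO = C_s − D_c = 8.04 − 1.314 = 6.726 mg/L.
x_c = v t_c = 0.206 m/s × 1.150 d × 86400 s/d = 20460 m ≈ 20.5 km.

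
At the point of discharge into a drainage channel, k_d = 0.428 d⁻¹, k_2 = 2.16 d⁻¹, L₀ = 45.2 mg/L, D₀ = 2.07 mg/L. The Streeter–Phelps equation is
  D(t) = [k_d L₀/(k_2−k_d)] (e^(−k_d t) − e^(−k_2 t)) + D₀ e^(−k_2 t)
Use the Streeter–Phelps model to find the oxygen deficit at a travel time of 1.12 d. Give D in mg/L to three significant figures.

k_d L₀/(k_2−k_d) = 0.428×45.2/(2.16−0.428) = 19.35/1.732 = 11.17 mg/L.
e^(−k_d t) = e^(−0.428×1.120) = 0.6192; e^(−k_2 t) = e^(−2.16×1.120) = 0.08899.
D = 11.17 × (0.6192 − 0.08899) + 2.07 × 0.08899 = 5.922 + 0.1842 = 6.106 mg/L.

D ≈ 6.11 mg/L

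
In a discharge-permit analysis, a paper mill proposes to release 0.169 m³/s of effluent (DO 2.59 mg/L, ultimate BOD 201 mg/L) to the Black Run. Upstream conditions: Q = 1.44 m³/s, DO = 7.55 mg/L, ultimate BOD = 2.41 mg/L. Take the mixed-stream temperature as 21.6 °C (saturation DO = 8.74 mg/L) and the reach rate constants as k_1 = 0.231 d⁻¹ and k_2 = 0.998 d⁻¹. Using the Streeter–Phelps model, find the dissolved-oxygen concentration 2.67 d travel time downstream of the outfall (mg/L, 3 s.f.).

Mixed DO = (1.44×7.55 + 0.169×2.59)/(1.44+0.169) = 11.31/1.609 = 7.029 mg/L.
Mixed L₀ = (1.44×2.41 + 0.169×201)/(1.609) = 37.44/1.609 = 23.27 mg/L.
Initial deficit D₀ = C_s − DO₀ = 8.74 − 7.029 = 1.711 mg/L.
D(2.67) = [0.231×23.27/(0.998−0.231)](e^(−0.231×2.67) − e^(−0.998×2.67)) + 1.711 e^(−0.998×2.67)
= 7.008 × (0.5397 − 0.06962) + 1.711 × 0.06962 = 3.413 mg/L.
DO = 8.74 − 3.413 = 5.327 mg/L.

DO ≈ 5.33 mg/L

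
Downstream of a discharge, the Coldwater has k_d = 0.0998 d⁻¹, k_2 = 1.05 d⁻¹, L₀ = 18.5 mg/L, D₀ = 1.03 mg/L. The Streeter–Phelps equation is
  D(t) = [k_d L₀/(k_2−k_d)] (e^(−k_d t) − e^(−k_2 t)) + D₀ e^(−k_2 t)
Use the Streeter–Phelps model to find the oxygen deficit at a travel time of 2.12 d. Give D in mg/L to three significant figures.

D ≈ 1.47 mg/L

k_d L₀/(k_2−k_d) = 0.0998×18.5/(1.05−0.0998) = 1.846/0.9502 = 1.943 mg/L.
e^(−k_d t) = e^(−0.0998×2.120) = 0.8093; e^(−k_2 t) = e^(−1.05×2.120) = 0.1080.
D = 1.943 × (0.8093 − 0.1080) + 1.03 × 0.1080 = 1.363 + 0.1112 = 1.474 mg/L.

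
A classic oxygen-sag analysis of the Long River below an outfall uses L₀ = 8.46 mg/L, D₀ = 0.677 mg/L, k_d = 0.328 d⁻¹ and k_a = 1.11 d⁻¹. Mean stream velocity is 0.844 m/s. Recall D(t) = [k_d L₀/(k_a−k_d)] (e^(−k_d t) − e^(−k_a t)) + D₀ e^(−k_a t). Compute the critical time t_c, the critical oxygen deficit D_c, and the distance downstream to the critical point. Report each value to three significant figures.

t_c ≈ 1.29 d; D_c ≈ 1.64 mg/L; x_c ≈ 93.9 km

With k_a/k_d = 3.384 and 1 − D₀(k_a−k_d)/(k_d L₀) = 0.8092,
t_c = ln(3.384 × 0.8092) / (1.11 − 0.328) = ln(2.738) / 0.7820 = 1.007/0.7820 = 1.288 d.
L(t_c) = L₀ e^(−k_d t_c) = 8.46 × 0.6554 = 5.544 mg/L, and at the critical point k_a D_c = k_d L, so D_c = (0.328/1.11) × 5.544 = 1.638 mg/L.
x_c = v t_c = 0.844 m/s × 1.288 d × 86400 s/d = 93940 m ≈ 93.9 km.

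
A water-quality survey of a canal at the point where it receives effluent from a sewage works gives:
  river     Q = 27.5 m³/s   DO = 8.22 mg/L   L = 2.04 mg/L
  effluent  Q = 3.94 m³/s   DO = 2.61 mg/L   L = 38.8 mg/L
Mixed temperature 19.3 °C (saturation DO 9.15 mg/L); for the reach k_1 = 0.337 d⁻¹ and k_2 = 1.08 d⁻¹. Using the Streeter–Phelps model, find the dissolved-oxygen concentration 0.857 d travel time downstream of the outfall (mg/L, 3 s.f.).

Mixed DO = (27.5×8.22 + 3.94×2.61)/(27.5+3.94) = 236.3/31.44 = 7.517 mg/L.
Mixed L₀ = (27.5×2.04 + 3.94×38.8)/(31.44) = 209.0/31.44 = 6.647 mg/L.
Initial deficit D₀ = C_s − DO₀ = 9.15 − 7.517 = 1.633 mg/L.
D(0.857) = [0.337×6.647/(1.08−0.337)](e^(−0.337×0.857) − e^(−1.08×0.857)) + 1.633 e^(−1.08×0.857)
= 3.015 × (0.7492 − 0.3963) + 1.633 × 0.3963 = 1.711 mg/L.
DO = 9.15 − 1.711 = 7.439 mg/L.

DO ≈ 7.44 mg/L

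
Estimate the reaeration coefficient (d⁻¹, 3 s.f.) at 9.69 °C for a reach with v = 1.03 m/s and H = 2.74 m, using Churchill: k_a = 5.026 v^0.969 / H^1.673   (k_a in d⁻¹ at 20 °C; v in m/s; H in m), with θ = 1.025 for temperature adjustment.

k_a ≈ 0.743 d⁻¹

k_a(20) = 5.026 × 1.03^0.969 / 2.74^1.673 = 5.026 × 1.029 / 5.400 = 0.9579 d⁻¹.
k_a(9.69) = 0.9579 × 1.025^(9.69−20) = 0.9579 × 0.7752 = 0.7426 d⁻¹.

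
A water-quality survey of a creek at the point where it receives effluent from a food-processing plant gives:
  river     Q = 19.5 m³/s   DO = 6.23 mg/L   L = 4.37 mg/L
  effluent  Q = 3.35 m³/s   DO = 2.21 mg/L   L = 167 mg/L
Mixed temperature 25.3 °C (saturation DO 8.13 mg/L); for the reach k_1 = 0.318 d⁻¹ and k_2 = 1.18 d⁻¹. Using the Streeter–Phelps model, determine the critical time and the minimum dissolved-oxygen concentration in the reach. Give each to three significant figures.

Mixed DO = (19.5×6.23 + 3.35×2.21)/(19.5+3.35) = 128.9/22.85 = 5.641 mg/L.
Mixed L₀ = (19.5×4.37 + 3.35×167)/(22.85) = 644.7/22.85 = 28.21 mg/L.
Initial deficit D₀ = C_s − DO₀ = 8.13 − 5.641 = 2.489 mg/L.
t_c = (1/0.8620) ln[(1.18/0.318)(1 − 2.489×0.8620/(0.318×28.21))] = 1.160 × ln(2.823) = 1.204 d.
D_c = (0.318/1.18) × 28.21 × e^(−0.318×1.204) = 0.2695 × 28.21 × 0.6819 = 5.185 mg/L.
Minimum DO = 8.13 − 5.185 = 2.945 mg/L.

t_c ≈ 1.20 d; minimum DO ≈ 2.95 mg/L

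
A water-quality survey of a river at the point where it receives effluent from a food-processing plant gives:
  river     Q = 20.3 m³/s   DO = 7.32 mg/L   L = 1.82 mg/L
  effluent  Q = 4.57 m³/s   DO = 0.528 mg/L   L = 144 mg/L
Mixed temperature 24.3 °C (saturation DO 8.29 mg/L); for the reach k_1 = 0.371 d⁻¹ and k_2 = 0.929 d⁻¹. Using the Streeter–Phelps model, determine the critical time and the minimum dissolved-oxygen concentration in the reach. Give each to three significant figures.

Mixed DO = (20.3×7.32 + 4.57×0.528)/(20.3+4.57) = 151.0/24.87 = 6.072 mg/L.
Mixed L₀ = (20.3×1.82 + 4.57×144)/(24.87) = 695.0/24.87 = 27.95 mg/L.
Initial deficit D₀ = C_s − DO₀ = 8.29 − 6.072 = 2.218 mg/L.
t_c = (1/0.5580) ln[(0.929/0.371)(1 − 2.218×0.5580/(0.371×27.95))] = 1.792 × ln(2.205) = 1.417 d.
D_c = (0.371/0.929) × 27.95 × e^(−0.371×1.417) = 0.3994 × 27.95 × 0.5911 = 6.597 mg/L.
Minimum DO = 8.29 − 6.597 = 1.693 mg/L.

t_c ≈ 1.42 d; minimum DO ≈ 1.69 mg/L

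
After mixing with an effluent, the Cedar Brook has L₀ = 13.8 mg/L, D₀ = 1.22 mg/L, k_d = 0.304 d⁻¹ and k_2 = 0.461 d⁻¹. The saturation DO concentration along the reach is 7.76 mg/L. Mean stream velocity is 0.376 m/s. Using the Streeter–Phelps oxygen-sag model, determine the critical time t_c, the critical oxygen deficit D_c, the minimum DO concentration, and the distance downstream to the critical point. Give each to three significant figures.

t_c ≈ 2.35 d; D_c ≈ 4.45 mg/L; min DO ≈ 3.31 mg/L; x_c ≈ 76.5 km

With k_2/k_d = 1.516 and 1 − D₀(k_2−k_d)/(k_d L₀) = 0.9543,
t_c = ln(1.516 × 0.9543) / (0.461 − 0.304) = ln(1.447) / 0.1570 = 0.3696/0.1570 = 2.354 d.
L(t_c) = L₀ e^(−k_d t_c) = 13.8 × 0.4888 = 6.746 mg/L, and at the critical point k_2 D_c = k_d L, so D_c = (0.304/0.461) × 6.746 = 4.448 mg/L.
Minimum DO = C_s − D_c = 7.76 − 4.448 = 3.312 mg/L.
x_c = v t_c = 0.376 m/s × 2.354 d × 86400 s/d = 76490 m ≈ 76.5 km.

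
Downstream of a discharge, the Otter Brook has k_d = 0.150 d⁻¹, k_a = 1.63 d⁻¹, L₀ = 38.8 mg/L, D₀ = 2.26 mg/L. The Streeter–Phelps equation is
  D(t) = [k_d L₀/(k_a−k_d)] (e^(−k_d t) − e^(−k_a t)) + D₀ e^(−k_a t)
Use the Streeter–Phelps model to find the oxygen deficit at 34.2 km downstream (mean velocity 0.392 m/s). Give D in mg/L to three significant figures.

Travel time t = x/v = 34.2 km / (0.392 m/s) = 34200 m / 0.392 m/s = 87240 s = 1.010 d.
k_d L₀/(k_a−k_d) = 0.150×38.8/(1.63−0.150) = 5.820/1.480 = 3.932 mg/L.
e^(−k_d t) = e^(−0.150×1.010) = 0.8594; e^(−k_a t) = e^(−1.63×1.010) = 0.1928.
D = 3.932 × (0.8594 − 0.1928) + 2.26 × 0.1928 = 2.621 + 0.4358 = 3.057 mg/L.

D ≈ 3.06 mg/L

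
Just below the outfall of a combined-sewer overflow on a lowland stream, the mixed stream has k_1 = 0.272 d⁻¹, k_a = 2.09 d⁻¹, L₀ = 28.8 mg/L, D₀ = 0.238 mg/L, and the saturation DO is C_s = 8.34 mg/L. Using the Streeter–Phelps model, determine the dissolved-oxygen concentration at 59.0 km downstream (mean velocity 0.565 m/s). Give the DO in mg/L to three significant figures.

DO ≈ 5.56 mg/L

Travel time t = x/v = 59.0 km / (0.565 m/s) = 59000 m / 0.565 m/s = 104400 s = 1.209 d.
k_1 L₀/(k_a−k_1) = 0.272×28.8/(2.09−0.272) = 7.834/1.818 = 4.309 mg/L.
e^(−k_1 t) = e^(−0.272×1.209) = 0.7198; e^(−k_a t) = e^(−2.09×1.209) = 0.07998.
D = 4.309 × (0.7198 − 0.07998) + 0.238 × 0.07998 = 2.757 + 0.01903 = 2.776 mg/L.
DO = C_s − D = 8.34 − 2.776 = 5.564 mg/L.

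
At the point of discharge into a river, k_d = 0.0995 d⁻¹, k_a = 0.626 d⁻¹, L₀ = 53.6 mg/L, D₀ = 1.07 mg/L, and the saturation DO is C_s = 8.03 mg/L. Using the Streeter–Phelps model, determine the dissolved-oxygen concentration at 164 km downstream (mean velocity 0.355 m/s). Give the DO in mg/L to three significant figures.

DO ≈ 2.40 mg/L

Travel time t = x/v = 164 km / (0.355 m/s) = 164000 m / 0.355 m/s = 462000 s = 5.347 d.
k_d L₀/(k_a−k_d) = 0.0995×53.6/(0.626−0.0995) = 5.333/0.5265 = 10.13 mg/L.
e^(−k_d t) = e^(−0.0995×5.347) = 0.5874; e^(−k_a t) = e^(−0.626×5.347) = 0.03518.
D = 10.13 × (0.5874 − 0.03518) + 1.07 × 0.03518 = 5.594 + 0.03765 = 5.632 mg/L.
DO = C_s − D = 8.03 − 5.632 = 2.398 mg/L.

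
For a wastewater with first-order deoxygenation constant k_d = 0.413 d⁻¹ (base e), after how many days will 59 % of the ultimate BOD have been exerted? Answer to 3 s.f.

t ≈ 2.16 d

y/L₀ = 1 − e^(−k_d t) = 0.59 ⇒ e^(−k_d t) = 0.410
t = −ln(0.410) / 0.413 = 0.8916 / 0.413 = 2.159 d.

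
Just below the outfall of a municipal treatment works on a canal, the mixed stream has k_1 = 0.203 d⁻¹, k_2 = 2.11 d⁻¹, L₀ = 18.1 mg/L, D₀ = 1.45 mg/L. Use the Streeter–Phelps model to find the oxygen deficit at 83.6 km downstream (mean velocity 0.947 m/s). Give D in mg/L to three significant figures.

D ≈ 1.51 mg/L

Travel time t = x/v = 83.6 km / (0.947 m/s) = 83600 m / 0.947 m/s = 88280 s = 1.022 d.
k_1 L₀/(k_2−k_1) = 0.203×18.1/(2.11−0.203) = 3.674/1.907 = 1.927 mg/L.
e^(−k_1 t) = e^(−0.203×1.022) = 0.8127; e^(−k_2 t) = e^(−2.11×1.022) = 0.1158.
D = 1.927 × (0.8127 − 0.1158) + 1.45 × 0.1158 = 1.343 + 0.1679 = 1.511 mg/L.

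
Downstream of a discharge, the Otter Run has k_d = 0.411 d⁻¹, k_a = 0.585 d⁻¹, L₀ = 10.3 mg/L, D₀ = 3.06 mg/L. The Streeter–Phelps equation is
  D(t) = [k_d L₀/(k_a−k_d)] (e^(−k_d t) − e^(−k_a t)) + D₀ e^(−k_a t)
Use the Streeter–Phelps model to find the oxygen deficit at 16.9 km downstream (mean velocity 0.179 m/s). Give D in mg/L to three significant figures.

Travel time t = x/v = 16.9 km / (0.179 m/s) = 16900 m / 0.179 m/s = 94410 s = 1.093 d.
k_d L₀/(k_a−k_d) = 0.411×10.3/(0.585−0.411) = 4.233/0.1740 = 24.33 mg/L.
e^(−k_d t) = e^(−0.411×1.093) = 0.6382; e^(−k_a t) = e^(−0.585×1.093) = 0.5277.
D = 24.33 × (0.6382 − 0.5277) + 3.06 × 0.5277 = 2.689 + 1.615 = 4.303 mg/L.

D ≈ 4.30 mg/L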